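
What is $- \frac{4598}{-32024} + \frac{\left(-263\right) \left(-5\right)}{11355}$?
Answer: $\frac{9432185}{36363252} \approx 0.25939$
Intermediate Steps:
$- \frac{4598}{-32024} + \frac{\left(-263\right) \left(-5\right)}{11355} = \left(-4598\right) \left(- \frac{1}{32024}\right) + 1315 \cdot \frac{1}{11355} = \frac{2299}{16012} + \frac{263}{2271} = \frac{9432185}{36363252}$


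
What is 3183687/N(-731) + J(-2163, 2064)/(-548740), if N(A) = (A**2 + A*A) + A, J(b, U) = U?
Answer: 145401005913/48837448445 ≈ 2.9772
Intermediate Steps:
N(A) = A + 2*A**2 (N(A) = (A**2 + A**2) + A = 2*A**2 + A = A + 2*A**2)
3183687/N(-731) + J(-2163, 2064)/(-548740) = 3183687/((-731*(1 + 2*(-731)))) + 2064/(-548740) = 3183687/((-731*(1 - 1462))) + 2064*(-1/548740) = 3183687/((-731*(-1461))) - 516/137185 = 3183687/1067991 - 516/137185 = 3183687*(1/1067991) - 516/137185 = 1061229/355997 - 516/137185 = 145401005913/48837448445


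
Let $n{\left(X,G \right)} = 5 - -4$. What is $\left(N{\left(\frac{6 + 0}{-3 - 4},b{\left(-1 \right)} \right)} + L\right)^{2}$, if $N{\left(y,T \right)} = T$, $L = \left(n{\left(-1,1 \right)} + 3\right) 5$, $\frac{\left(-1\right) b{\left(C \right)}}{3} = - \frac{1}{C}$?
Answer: $3249$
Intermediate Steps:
$b{\left(C \right)} = \frac{3}{C}$ ($b{\left(C \right)} = - 3 \left(- \frac{1}{C}\right) = \frac{3}{C}$)
$n{\left(X,G \right)} = 9$ ($n{\left(X,G \right)} = 5 + 4 = 9$)
$L = 60$ ($L = \left(9 + 3\right) 5 = 12 \cdot 5 = 60$)
$\left(N{\left(\frac{6 + 0}{-3 - 4},b{\left(-1 \right)} \right)} + L\right)^{2} = \left(\frac{3}{-1} + 60\right)^{2} = \left(3 \left(-1\right) + 60\right)^{2} = \left(-3 + 60\right)^{2} = 57^{2} = 3249$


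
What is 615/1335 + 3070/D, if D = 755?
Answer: 60837/13439 ≈ 4.5269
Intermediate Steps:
615/1335 + 3070/D = 615/1335 + 3070/755 = 615*(1/1335) + 3070*(1/755) = 41/89 + 614/151 = 60837/13439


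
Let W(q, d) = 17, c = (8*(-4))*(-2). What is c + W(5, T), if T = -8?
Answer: 81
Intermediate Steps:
c = 64 (c = -32*(-2) = 64)
c + W(5, T) = 64 + 17 = 81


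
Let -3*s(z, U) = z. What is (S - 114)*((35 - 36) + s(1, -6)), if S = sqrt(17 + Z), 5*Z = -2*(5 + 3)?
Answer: 152 - 4*sqrt(345)/15 ≈ 147.05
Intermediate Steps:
s(z, U) = -z/3
Z = -16/5 (Z = (-2*(5 + 3))/5 = (-2*8)/5 = (1/5)*(-16) = -16/5 ≈ -3.2000)
S = sqrt(345)/5 (S = sqrt(17 - 16/5) = sqrt(69/5) = sqrt(345)/5 ≈ 3.7148)
(S - 114)*((35 - 36) + s(1, -6)) = (sqrt(345)/5 - 114)*((35 - 36) - 1/3*1) = (-114 + sqrt(345)/5)*(-1 - 1/3) = (-114 + sqrt(345)/5)*(-4/3) = 152 - 4*sqrt(345)/15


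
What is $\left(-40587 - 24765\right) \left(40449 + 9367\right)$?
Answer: $-3255575232$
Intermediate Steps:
$\left(-40587 - 24765\right) \left(40449 + 9367\right) = \left(-65352\right) 49816 = -3255575232$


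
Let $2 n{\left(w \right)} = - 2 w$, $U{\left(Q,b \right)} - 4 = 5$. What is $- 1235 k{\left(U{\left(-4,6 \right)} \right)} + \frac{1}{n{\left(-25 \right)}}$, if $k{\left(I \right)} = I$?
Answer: $- \frac{277874}{25} \approx -11115.0$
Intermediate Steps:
$U{\left(Q,b \right)} = 9$ ($U{\left(Q,b \right)} = 4 + 5 = 9$)
$n{\left(w \right)} = - w$ ($n{\left(w \right)} = \frac{\left(-2\right) w}{2} = - w$)
$- 1235 k{\left(U{\left(-4,6 \right)} \right)} + \frac{1}{n{\left(-25 \right)}} = \left(-1235\right) 9 + \frac{1}{\left(-1\right) \left(-25\right)} = -11115 + \frac{1}{25} = - \frac{277874}{25}$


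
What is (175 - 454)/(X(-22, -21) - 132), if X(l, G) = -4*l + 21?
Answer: 279/23 ≈ 12.130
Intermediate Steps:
X(l, G) = 21 - 4*l
(175 - 454)/(X(-22, -21) - 132) = (175 - 454)/((21 - 4*(-22)) - 132) = -279/((21 + 88) - 132) = -279/(109 - 132) = -279/(-23) = -279*(-1/23) = 279/23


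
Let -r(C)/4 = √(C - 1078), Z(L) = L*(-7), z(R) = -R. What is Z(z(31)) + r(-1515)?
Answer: 217 - 4*I*√2593 ≈ 217.0 - 203.69*I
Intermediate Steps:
Z(L) = -7*L
r(C) = -4*√(-1078 + C) (r(C) = -4*√(C - 1078) = -4*√(-1078 + C))
Z(z(31)) + r(-1515) = -(-7)*31 - 4*√(-1078 - 1515) = -7*(-31) - 4*I*√2593 = 217 - 4*I*√2593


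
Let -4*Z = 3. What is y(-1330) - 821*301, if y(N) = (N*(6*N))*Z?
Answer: -8207171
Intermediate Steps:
Z = -¾ (Z = -¼*3 = -¾ ≈ -0.75000)
y(N) = -9*N²/2 (y(N) = (N*(6*N))*(-¾) = (6*N²)*(-¾) = -9*N²/2)
y(-1330) - 821*301 = -9/2*(-1330)² - 821*301 = -9/2*1768900 - 247121 = -7960050 - 247121 = -8207171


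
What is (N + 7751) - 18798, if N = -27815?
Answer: -38862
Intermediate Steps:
(N + 7751) - 18798 = (-27815 + 7751) - 18798 = -20064 - 18798 = -38862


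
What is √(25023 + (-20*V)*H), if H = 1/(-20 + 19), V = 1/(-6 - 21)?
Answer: √2026803/9 ≈ 158.18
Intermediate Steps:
V = -1/27 (V = 1/(-27) = -1/27 ≈ -0.037037)
H = -1 (H = 1/(-1) = -1)
√(25023 + (-20*V)*H) = √(25023 - 20*(-1/27)*(-1)) = √(25023 + (20/27)*(-1)) = √(25023 - 20/27) = √(675601/27) = √2026803/9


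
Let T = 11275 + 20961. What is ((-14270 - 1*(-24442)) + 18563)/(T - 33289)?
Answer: -28735/1053 ≈ -27.289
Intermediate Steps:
T = 32236
((-14270 - 1*(-24442)) + 18563)/(T - 33289) = ((-14270 - 1*(-24442)) + 18563)/(32236 - 33289) = ((-14270 + 24442) + 18563)/(-1053) = (10172 + 18563)*(-1/1053) = 28735*(-1/1053) = -28735/1053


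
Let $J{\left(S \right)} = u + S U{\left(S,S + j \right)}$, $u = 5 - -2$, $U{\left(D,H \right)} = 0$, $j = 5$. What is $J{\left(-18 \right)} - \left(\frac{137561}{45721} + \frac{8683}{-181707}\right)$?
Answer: $\frac{33555979045}{8307825747} \approx 4.0391$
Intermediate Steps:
$u = 7$ ($u = 5 + 2 = 7$)
$J{\left(S \right)} = 7$ ($J{\left(S \right)} = 7 + S 0 = 7 + 0 = 7$)
$J{\left(-18 \right)} - \left(\frac{137561}{45721} + \frac{8683}{-181707}\right) = 7 - \left(\frac{137561}{45721} + \frac{8683}{-181707}\right) = 7 - \left(137561 \cdot \frac{1}{45721} + 8683 \left(- \frac{1}{181707}\right)\right) = 7 - \left(\frac{137561}{45721} - \frac{8683}{181707}\right) = 7 - \frac{24598801184}{8307825747} = \frac{33555979045}{8307825747}$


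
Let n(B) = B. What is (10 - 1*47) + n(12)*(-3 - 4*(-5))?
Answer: 167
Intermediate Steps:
(10 - 1*47) + n(12)*(-3 - 4*(-5)) = (10 - 1*47) + 12*(-3 - 4*(-5)) = (10 - 47) + 12*(-3 + 20) = -37 + 12*17 = -37 + 204 = 167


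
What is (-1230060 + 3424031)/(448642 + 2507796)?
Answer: 2193971/2956438 ≈ 0.74210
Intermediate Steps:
(-1230060 + 3424031)/(448642 + 2507796) = 2193971/2956438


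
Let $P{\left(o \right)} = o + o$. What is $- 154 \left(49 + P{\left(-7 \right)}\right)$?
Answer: $-5390$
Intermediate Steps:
$P{\left(o \right)} = 2 o$
$- 154 \left(49 + P{\left(-7 \right)}\right) = - 154 \left(49 + 2 \left(-7\right)\right) = - 154 \left(49 - 14\right) = \left(-154\right) 35 = -5390$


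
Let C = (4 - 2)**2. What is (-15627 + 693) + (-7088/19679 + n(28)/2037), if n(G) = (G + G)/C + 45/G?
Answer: -16762488176141/1122411444 ≈ -14934.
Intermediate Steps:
C = 4 (C = 2**2 = 4)
n(G) = G/2 + 45/G (n(G) = (G + G)/4 + 45/G = (2*G)*(1/4) + 45/G = G/2 + 45/G)
(-15627 + 693) + (-7088/19679 + n(28)/2037) = (-15627 + 693) + (-7088/19679 + ((1/2)*28 + 45/28)/2037) = -14934 + (-7088*1/19679 + (14 + 45*(1/28))*(1/2037)) = -14934 + (-7088/19679 + (14 + 45/28)*(1/2037)) = -14934 + (-7088/19679 + (437/28)*(1/2037)) = -14934 + (-7088/19679 + 437/57036) = -14934 - 395671445/1122411444 = -16762488176141/1122411444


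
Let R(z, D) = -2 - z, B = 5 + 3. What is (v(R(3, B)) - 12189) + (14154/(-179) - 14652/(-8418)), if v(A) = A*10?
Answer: -3093086687/251137 ≈ -12316.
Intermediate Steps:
B = 8
v(A) = 10*A
(v(R(3, B)) - 12189) + (14154/(-179) - 14652/(-8418)) = (10*(-2 - 1*3) - 12189) + (14154/(-179) - 14652/(-8418)) = (10*(-2 - 3) - 12189) + (14154*(-1/179) - 14652*(-1/8418)) = (10*(-5) - 12189) + (-14154/179 + 2442/1403) = (-50 - 12189) - 19420944/251137 = -12239 - 19420944/251137 = -3093086687/251137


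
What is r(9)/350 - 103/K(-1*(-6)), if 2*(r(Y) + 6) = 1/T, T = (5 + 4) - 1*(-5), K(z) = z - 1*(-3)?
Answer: -1010903/88200 ≈ -11.461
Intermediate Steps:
K(z) = 3 + z (K(z) = z + 3 = 3 + z)
T = 14 (T = 9 + 5 = 14)
r(Y) = -167/28 (r(Y) = -6 + (1/2)/14 = -6 + (1/2)*(1/14) = -6 + 1/28 = -167/28)
r(9)/350 - 103/K(-1*(-6)) = -167/28/350 - 103/(3 - 1*(-6)) = -167/28*1/350 - 103/(3 + 6) = -167/9800 - 103/9 = -1010903/88200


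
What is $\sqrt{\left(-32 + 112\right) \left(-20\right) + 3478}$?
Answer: $\sqrt{1878} \approx 43.336$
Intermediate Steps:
$\sqrt{\left(-32 + 112\right) \left(-20\right) + 3478} = \sqrt{80 \left(-20\right) + 3478} = \sqrt{-1600 + 3478} = \sqrt{1878}$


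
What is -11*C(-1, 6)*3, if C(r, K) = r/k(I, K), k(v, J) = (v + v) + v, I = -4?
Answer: -11/4 ≈ -2.7500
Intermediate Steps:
k(v, J) = 3*v (k(v, J) = 2*v + v = 3*v)
C(r, K) = -r/12 (C(r, K) = r/((3*(-4))) = r/(-12) = r*(-1/12) = -r/12)
-11*C(-1, 6)*3 = -(-11)*(-1)/12*3 = -11*1/12*3 = -11/12*3 = -11/4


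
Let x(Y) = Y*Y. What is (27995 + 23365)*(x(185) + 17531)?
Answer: 2658188160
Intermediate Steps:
x(Y) = Y**2
(27995 + 23365)*(x(185) + 17531) = (27995 + 23365)*(185**2 + 17531) = 51360*(34225 + 17531) = 51360*51756 = 2658188160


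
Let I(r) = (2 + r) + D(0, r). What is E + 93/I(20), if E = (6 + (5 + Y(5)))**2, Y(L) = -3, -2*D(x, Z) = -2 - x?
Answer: 1565/23 ≈ 68.043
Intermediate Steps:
D(x, Z) = 1 + x/2 (D(x, Z) = -(-2 - x)/2 = 1 + x/2)
I(r) = 3 + r (I(r) = (2 + r) + (1 + (1/2)*0) = (2 + r) + (1 + 0) = (2 + r) + 1 = 3 + r)
E = 64 (E = (6 + (5 - 3))**2 = (6 + 2)**2 = 8**2 = 64)
E + 93/I(20) = 64 + 93/(3 + 20) = 64 + 93/23 = 1565/23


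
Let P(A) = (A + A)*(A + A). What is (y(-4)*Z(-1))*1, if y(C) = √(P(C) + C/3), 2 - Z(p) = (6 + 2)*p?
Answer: 20*√141/3 ≈ 79.162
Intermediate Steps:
Z(p) = 2 - 8*p (Z(p) = 2 - (6 + 2)*p = 2 - 8*p)
P(A) = 4*A² (P(A) = (2*A)*(2*A) = 4*A²)
y(C) = √(4*C² + C/3)
(y(-4)*Z(-1))*1 = ((√3*√(-4*(1 + 12*(-4)))/3)*(2 - 8*(-1)))*1 = ((√3*√(-4*(1 - 48))/3)*(2 + 8))*1 = ((√3*√(-4*(-47))/3)*10)*1 = ((√3*√188/3)*10)*1 = ((√3*(2*√47)/3)*10)*1 = ((2*√141/3)*10)*1 = (20*√141/3)*1 = 20*√141/3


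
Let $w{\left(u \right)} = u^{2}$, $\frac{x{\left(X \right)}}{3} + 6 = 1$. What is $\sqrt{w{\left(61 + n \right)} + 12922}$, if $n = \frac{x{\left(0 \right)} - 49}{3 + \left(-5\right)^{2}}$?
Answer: $\frac{\sqrt{802099}}{7} \approx 127.94$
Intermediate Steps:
$x{\left(X \right)} = -15$ ($x{\left(X \right)} = -18 + 3 \cdot 1 = -18 + 3 = -15$)
$n = - \frac{16}{7}$ ($n = \frac{-15 - 49}{3 + \left(-5\right)^{2}} = - \frac{64}{3 + 25} = - \frac{64}{28} = \left(-64\right) \frac{1}{28} = - \frac{16}{7} \approx -2.2857$)
$\sqrt{w{\left(61 + n \right)} + 12922} = \sqrt{\left(61 - \frac{16}{7}\right)^{2} + 12922} = \sqrt{\left(\frac{411}{7}\right)^{2} + 12922} = \sqrt{\frac{168921}{49} + 12922} = \sqrt{\frac{802099}{49}} = \frac{\sqrt{802099}}{7}$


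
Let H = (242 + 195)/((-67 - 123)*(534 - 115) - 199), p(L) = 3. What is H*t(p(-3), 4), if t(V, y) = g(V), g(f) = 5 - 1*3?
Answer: -874/79809 ≈ -0.010951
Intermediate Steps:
g(f) = 2 (g(f) = 5 - 3 = 2)
t(V, y) = 2
H = -437/79809 (H = 437/(-190*419 - 199) = 437/(-79610 - 199) = 437/(-79809) = 437*(-1/79809) = -437/79809 ≈ -0.0054756)
H*t(p(-3), 4) = -437/79809*2 = -874/79809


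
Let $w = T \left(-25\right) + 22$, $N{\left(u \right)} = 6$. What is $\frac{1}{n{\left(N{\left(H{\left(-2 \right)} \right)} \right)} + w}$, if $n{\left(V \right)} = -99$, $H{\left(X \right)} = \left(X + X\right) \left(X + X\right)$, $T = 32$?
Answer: $- \frac{1}{877} \approx -0.0011403$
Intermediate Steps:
$H{\left(X \right)} = 4 X^{2}$ ($H{\left(X \right)} = 2 X 2 X = 4 X^{2}$)
$w = -778$ ($w = 32 \left(-25\right) + 22 = -800 + 22 = -778$)
$\frac{1}{n{\left(N{\left(H{\left(-2 \right)} \right)} \right)} + w} = \frac{1}{-99 - 778} = \frac{1}{-877} = - \frac{1}{877}$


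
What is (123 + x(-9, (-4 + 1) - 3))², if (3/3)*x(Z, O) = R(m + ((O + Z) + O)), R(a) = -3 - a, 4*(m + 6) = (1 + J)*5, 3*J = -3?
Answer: 21609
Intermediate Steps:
J = -1 (J = (⅓)*(-3) = -1)
m = -6 (m = -6 + ((1 - 1)*5)/4 = -6 + (0*5)/4 = -6 + (¼)*0 = -6 + 0 = -6)
x(Z, O) = 3 - Z - 2*O (x(Z, O) = -3 - (-6 + ((O + Z) + O)) = -3 - (-6 + (Z + 2*O)) = -3 - (-6 + Z + 2*O) = -3 + (6 - Z - 2*O) = 3 - Z - 2*O)
(123 + x(-9, (-4 + 1) - 3))² = (123 + (3 - 1*(-9) - 2*((-4 + 1) - 3)))² = (123 + (3 + 9 - 2*(-3 - 3)))² = (123 + (3 + 9 - 2*(-6)))² = (123 + (3 + 9 + 12))² = (123 + 24)² = 147² = 21609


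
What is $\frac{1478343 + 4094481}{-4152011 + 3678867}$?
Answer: $- \frac{696603}{59143} \approx -11.778$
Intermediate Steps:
$\frac{1478343 + 4094481}{-4152011 + 3678867} = \frac{5572824}{-473144} = 5572824 \left(- \frac{1}{473144}\right) = - \frac{696603}{59143}$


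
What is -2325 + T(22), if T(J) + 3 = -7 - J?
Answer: -2357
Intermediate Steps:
T(J) = -10 - J (T(J) = -3 + (-7 - J) = -10 - J)
-2325 + T(22) = -2325 + (-10 - 1*22) = -2325 + (-10 - 22) = -2325 - 32 = -2357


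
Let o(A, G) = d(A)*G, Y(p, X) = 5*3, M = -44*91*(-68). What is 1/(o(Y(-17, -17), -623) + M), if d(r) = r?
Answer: 1/262927 ≈ 3.8033e-6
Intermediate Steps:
M = 272272 (M = -4004*(-68) = 272272)
Y(p, X) = 15
o(A, G) = A*G
1/(o(Y(-17, -17), -623) + M) = 1/(15*(-623) + 272272) = 1/(-9345 + 272272) = 1/262927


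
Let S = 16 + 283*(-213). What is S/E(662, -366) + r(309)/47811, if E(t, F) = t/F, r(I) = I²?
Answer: 175765826610/5275147 ≈ 33320.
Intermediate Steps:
S = -60263 (S = 16 - 60279 = -60263)
S/E(662, -366) + r(309)/47811 = -60263/(662/(-366)) + 309²/47811 = -60263/(662*(-1/366)) + 95481*(1/47811) = -60263/(-331/183) + 31827/15937 = -60263*(-183/331) + 31827/15937 = 11028129/331 + 31827/15937 = 175765826610/5275147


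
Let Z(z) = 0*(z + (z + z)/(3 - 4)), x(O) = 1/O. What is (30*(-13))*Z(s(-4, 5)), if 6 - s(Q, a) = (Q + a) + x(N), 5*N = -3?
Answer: 0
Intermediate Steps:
N = -⅗ (N = (⅕)*(-3) = -⅗ ≈ -0.60000)
s(Q, a) = 23/3 - Q - a (s(Q, a) = 6 - ((Q + a) + 1/(-⅗)) = 6 - ((Q + a) - 5/3) = 6 - (-5/3 + Q + a) = 6 + (5/3 - Q - a) = 23/3 - Q - a)
Z(z) = 0 (Z(z) = 0*(z + (2*z)/(-1)) = 0*(z + (2*z)*(-1)) = 0*(z - 2*z) = 0*(-z) = 0)
(30*(-13))*Z(s(-4, 5)) = (30*(-13))*0 = -390*0 = 0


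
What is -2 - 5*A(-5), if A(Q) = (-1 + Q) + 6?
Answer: -2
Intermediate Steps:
A(Q) = 5 + Q
-2 - 5*A(-5) = -2 - 5*(5 - 5) = -2 - 5*0 = -2 + 0 = -2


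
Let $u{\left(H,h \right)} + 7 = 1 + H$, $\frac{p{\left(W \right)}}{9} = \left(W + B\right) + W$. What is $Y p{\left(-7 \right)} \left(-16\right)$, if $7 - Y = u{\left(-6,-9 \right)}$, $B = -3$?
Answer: $46512$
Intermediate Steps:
$p{\left(W \right)} = -27 + 18 W$ ($p{\left(W \right)} = 9 \left(\left(W - 3\right) + W\right) = 9 \left(\left(-3 + W\right) + W\right) = 9 \left(-3 + 2 W\right) = -27 + 18 W$)
$u{\left(H,h \right)} = -6 + H$ ($u{\left(H,h \right)} = -7 + \left(1 + H\right) = -6 + H$)
$Y = 19$ ($Y = 7 - \left(-6 - 6\right) = 7 - -12 = 7 + 12 = 19$)
$Y p{\left(-7 \right)} \left(-16\right) = 19 \left(-27 + 18 \left(-7\right)\right) \left(-16\right) = 19 \left(-27 - 126\right) \left(-16\right) = 19 \left(-153\right) \left(-16\right) = \left(-2907\right) \left(-16\right) = 46512$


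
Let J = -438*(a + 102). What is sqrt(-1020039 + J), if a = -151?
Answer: 3*I*sqrt(110953) ≈ 999.29*I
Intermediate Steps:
J = 21462 (J = -438*(-151 + 102) = -438*(-49) = 21462)
sqrt(-1020039 + J) = sqrt(-1020039 + 21462) = sqrt(-998577) = 3*I*sqrt(110953)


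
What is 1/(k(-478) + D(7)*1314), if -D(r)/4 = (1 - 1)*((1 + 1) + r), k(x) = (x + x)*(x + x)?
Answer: 1/913936 ≈ 1.0942e-6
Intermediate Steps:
k(x) = 4*x² (k(x) = (2*x)*(2*x) = 4*x²)
D(r) = 0 (D(r) = -4*(1 - 1)*((1 + 1) + r) = -0*(2 + r) = -4*0 = 0)
1/(k(-478) + D(7)*1314) = 1/(4*(-478)² + 0*1314) = 1/(4*228484 + 0) = 1/(913936 + 0) = 1/913936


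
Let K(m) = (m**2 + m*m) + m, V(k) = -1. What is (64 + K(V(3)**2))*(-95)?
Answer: -6365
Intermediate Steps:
K(m) = m + 2*m**2 (K(m) = (m**2 + m**2) + m = 2*m**2 + m = m + 2*m**2)
(64 + K(V(3)**2))*(-95) = (64 + (-1)**2*(1 + 2*(-1)**2))*(-95) = (64 + 1*(1 + 2*1))*(-95) = (64 + 1*(1 + 2))*(-95) = (64 + 1*3)*(-95) = (64 + 3)*(-95) = 67*(-95) = -6365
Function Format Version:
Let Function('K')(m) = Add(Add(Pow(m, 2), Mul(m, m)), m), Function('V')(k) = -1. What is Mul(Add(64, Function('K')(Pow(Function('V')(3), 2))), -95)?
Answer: -6365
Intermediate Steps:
Function('K')(m) = Add(m, Mul(2, Pow(m, 2))) (Function('K')(m) = Add(Add(Pow(m, 2), Pow(m, 2)), m) = Add(Mul(2, Pow(m, 2)), m) = Add(m, Mul(2, Pow(m, 2))))
Mul(Add(64, Function('K')(Pow(Function('V')(3), 2))), -95) = Mul(Add(64, Mul(Pow(-1, 2), Add(1, Mul(2, Pow(-1, 2))))), -95) = Mul(Add(64, Mul(1, Add(1, Mul(2, 1)))), -95) = Mul(Add(64, Mul(1, Add(1, 2))), -95) = Mul(Add(64, Mul(1, 3)), -95) = Mul(Add(64, 3), -95) = Mul(67, -95) = -6365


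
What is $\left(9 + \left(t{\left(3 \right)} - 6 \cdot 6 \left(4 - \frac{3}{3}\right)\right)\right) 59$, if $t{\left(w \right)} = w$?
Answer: $-5664$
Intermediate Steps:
$\left(9 + \left(t{\left(3 \right)} - 6 \cdot 6 \left(4 - \frac{3}{3}\right)\right)\right) 59 = \left(9 + \left(3 - 6 \cdot 6 \left(4 - \frac{3}{3}\right)\right)\right) 59 = \left(9 + \left(3 - 6 \cdot 6 \left(4 - 1\right)\right)\right) 59 = \left(9 + \left(3 - 6 \cdot 6 \cdot 3\right)\right) 59 = \left(9 + \left(3 - 108\right)\right) 59 = \left(9 - 105\right) 59 = \left(-96\right) 59 = -5664$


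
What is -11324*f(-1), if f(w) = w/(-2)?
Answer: -5662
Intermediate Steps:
f(w) = -w/2 (f(w) = w*(-½) = -w/2)
-11324*f(-1) = -(-5662)*(-1) = -11324*½ = -5662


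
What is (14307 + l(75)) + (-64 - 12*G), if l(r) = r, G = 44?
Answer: 13790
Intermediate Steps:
(14307 + l(75)) + (-64 - 12*G) = (14307 + 75) + (-64 - 12*44) = 14382 + (-64 - 528) = 14382 - 592 = 13790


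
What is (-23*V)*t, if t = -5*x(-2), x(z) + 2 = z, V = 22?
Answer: -10120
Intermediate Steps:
x(z) = -2 + z
t = 20 (t = -5*(-2 - 2) = -5*(-4) = 20)
(-23*V)*t = -23*22*20 = -506*20 = -10120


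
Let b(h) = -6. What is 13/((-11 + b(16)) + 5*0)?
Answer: -13/17 ≈ -0.76471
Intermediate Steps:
13/((-11 + b(16)) + 5*0) = 13/((-11 - 6) + 5*0) = 13/(-17 + 0) = 13/(-17) = 13*(-1/17) = -13/17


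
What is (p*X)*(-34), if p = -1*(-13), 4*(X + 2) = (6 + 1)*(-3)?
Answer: 6409/2 ≈ 3204.5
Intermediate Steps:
X = -29/4 (X = -2 + ((6 + 1)*(-3))/4 = -2 + (7*(-3))/4 = -2 + (¼)*(-21) = -2 - 21/4 = -29/4 ≈ -7.2500)
p = 13
(p*X)*(-34) = (13*(-29/4))*(-34) = -377/4*(-34) = 6409/2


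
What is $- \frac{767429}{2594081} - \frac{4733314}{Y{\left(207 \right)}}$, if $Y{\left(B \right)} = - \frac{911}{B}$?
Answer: $\frac{2541669483160019}{2363207791} \approx 1.0755 \cdot 10^{6}$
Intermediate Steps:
$- \frac{767429}{2594081} - \frac{4733314}{Y{\left(207 \right)}} = - \frac{767429}{2594081} - \frac{4733314}{\left(-911\right) \frac{1}{207}} = \left(-767429\right) \frac{1}{2594081} - \frac{4733314}{\left(-911\right) \frac{1}{207}} = - \frac{767429}{2594081} - \frac{4733314}{- \frac{911}{207}} = - \frac{767429}{2594081} - - \frac{979795998}{911} = - \frac{767429}{2594081} + \frac{979795998}{911} = \frac{2541669483160019}{2363207791}$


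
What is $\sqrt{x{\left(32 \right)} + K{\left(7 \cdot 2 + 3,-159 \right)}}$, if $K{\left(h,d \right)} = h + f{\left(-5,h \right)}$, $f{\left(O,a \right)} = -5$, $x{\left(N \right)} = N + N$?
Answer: $2 \sqrt{19} \approx 8.7178$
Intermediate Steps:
$x{\left(N \right)} = 2 N$
$K{\left(h,d \right)} = -5 + h$ ($K{\left(h,d \right)} = h - 5 = -5 + h$)
$\sqrt{x{\left(32 \right)} + K{\left(7 \cdot 2 + 3,-159 \right)}} = \sqrt{2 \cdot 32 + \left(-5 + \left(7 \cdot 2 + 3\right)\right)} = \sqrt{64 + \left(-5 + \left(14 + 3\right)\right)} = \sqrt{64 + \left(-5 + 17\right)} = \sqrt{64 + 12} = \sqrt{76} = 2 \sqrt{19}$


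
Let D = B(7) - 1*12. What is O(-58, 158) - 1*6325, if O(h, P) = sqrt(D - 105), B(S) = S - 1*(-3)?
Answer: -6325 + I*sqrt(107) ≈ -6325.0 + 10.344*I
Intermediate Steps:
B(S) = 3 + S (B(S) = S + 3 = 3 + S)
D = -2 (D = (3 + 7) - 1*12 = 10 - 12 = -2)
O(h, P) = I*sqrt(107) (O(h, P) = sqrt(-2 - 105) = sqrt(-107) = I*sqrt(107))
O(-58, 158) - 1*6325 = I*sqrt(107) - 1*6325 = I*sqrt(107) - 6325 = -6325 + I*sqrt(107)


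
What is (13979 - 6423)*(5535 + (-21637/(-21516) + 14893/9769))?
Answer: 199878932360119/4777041 ≈ 4.1842e+7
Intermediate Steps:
(13979 - 6423)*(5535 + (-21637/(-21516) + 14893/9769)) = 7556*(5535 + (-21637*(-1/21516) + 14893*(1/9769))) = 7556*(5535 + (1967/1956 + 14893/9769)) = 7556*(5535 + 48346331/19108164) = 7556*(105812034071/19108164) = 199878932360119/4777041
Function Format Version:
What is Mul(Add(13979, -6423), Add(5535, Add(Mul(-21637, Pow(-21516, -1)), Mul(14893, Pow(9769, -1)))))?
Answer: Rational(199878932360119, 4777041) ≈ 4.1842e+7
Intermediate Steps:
Mul(Add(13979, -6423), Add(5535, Add(Mul(-21637, Pow(-21516, -1)), Mul(14893, Pow(9769, -1))))) = Mul(7556, Add(5535, Add(Mul(-21637, Rational(-1, 21516)), Mul(14893, Rational(1, 9769))))) = Mul(7556, Add(5535, Add(Rational(1967, 1956), Rational(14893, 9769)))) = Mul(7556, Add(5535, Rational(48346331, 19108164))) = Mul(7556, Rational(105812034071, 19108164)) = Rational(199878932360119, 4777041)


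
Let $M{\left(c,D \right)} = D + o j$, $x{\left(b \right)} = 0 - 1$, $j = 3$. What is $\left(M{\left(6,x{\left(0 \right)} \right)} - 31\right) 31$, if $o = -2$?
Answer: $-1178$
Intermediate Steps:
$x{\left(b \right)} = -1$ ($x{\left(b \right)} = 0 - 1 = -1$)
$M{\left(c,D \right)} = -6 + D$ ($M{\left(c,D \right)} = D - 6 = -6 + D$)
$\left(M{\left(6,x{\left(0 \right)} \right)} - 31\right) 31 = \left(\left(-6 - 1\right) - 31\right) 31 = \left(-7 - 31\right) 31 = \left(-38\right) 31 = -1178$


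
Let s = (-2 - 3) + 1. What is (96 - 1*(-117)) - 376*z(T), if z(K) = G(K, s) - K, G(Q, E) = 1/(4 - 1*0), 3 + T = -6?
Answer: -3265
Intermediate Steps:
s = -4 (s = -5 + 1 = -4)
T = -9 (T = -3 - 6 = -9)
G(Q, E) = 1/4 (G(Q, E) = 1/(4 + 0) = 1/4)
z(K) = 1/4 - K
(96 - 1*(-117)) - 376*z(T) = (96 - 1*(-117)) - 376*(1/4 - 1*(-9)) = (96 + 117) - 376*(1/4 + 9) = 213 - 376*37/4 = 213 - 3478 = -3265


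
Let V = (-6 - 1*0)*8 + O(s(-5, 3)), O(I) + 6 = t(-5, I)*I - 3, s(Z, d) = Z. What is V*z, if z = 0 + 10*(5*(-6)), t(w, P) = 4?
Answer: 23100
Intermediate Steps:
O(I) = -9 + 4*I (O(I) = -6 + (4*I - 3) = -6 + (-3 + 4*I) = -9 + 4*I)
z = -300 (z = 0 + 10*(-30) = 0 - 300 = -300)
V = -77 (V = (-6 - 1*0)*8 + (-9 + 4*(-5)) = (-6 + 0)*8 + (-9 - 20) = -6*8 - 29 = -48 - 29 = -77)
V*z = -77*(-300) = 23100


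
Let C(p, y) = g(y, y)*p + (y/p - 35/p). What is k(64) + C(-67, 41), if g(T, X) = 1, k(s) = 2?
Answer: -4361/67 ≈ -65.090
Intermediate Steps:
C(p, y) = p - 35/p + y/p (C(p, y) = 1*p + (y/p - 35/p) = p + (-35/p + y/p) = p - 35/p + y/p)
k(64) + C(-67, 41) = 2 + (-35 + 41 + (-67)**2)/(-67) = 2 - (-35 + 41 + 4489)/67 = 2 - 1/67*4495 = 2 - 4495/67 = -4361/67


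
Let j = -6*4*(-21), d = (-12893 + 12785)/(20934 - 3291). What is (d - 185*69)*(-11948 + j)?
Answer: 859112535444/5881 ≈ 1.4608e+8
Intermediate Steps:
d = -36/5881 (d = -108/17643 = -108*1/17643 = -36/5881 ≈ -0.0061214)
j = 504 (j = -24*(-21) = 504)
(d - 185*69)*(-11948 + j) = (-36/5881 - 185*69)*(-11948 + 504) = (-36/5881 - 12765)*(-11444) = -75071001/5881*(-11444) = 859112535444/5881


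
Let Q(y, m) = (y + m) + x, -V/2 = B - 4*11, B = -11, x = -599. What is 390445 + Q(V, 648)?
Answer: 390604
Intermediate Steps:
V = 110 (V = -2*(-11 - 4*11) = -2*(-11 - 44) = -2*(-55) = 110)
Q(y, m) = -599 + m + y (Q(y, m) = (y + m) - 599 = (m + y) - 599 = -599 + m + y)
390445 + Q(V, 648) = 390445 + (-599 + 648 + 110) = 390445 + 159 = 390604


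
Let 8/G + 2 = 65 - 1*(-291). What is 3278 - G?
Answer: 580202/177 ≈ 3278.0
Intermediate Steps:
G = 4/177 (G = 8/(-2 + (65 - 1*(-291))) = 8/(-2 + (65 + 291)) = 8/(-2 + 356) = 8/354 = 8*(1/354) = 4/177 ≈ 0.022599)
3278 - G = 3278 - 1*4/177 = 3278 - 4/177 = 580202/177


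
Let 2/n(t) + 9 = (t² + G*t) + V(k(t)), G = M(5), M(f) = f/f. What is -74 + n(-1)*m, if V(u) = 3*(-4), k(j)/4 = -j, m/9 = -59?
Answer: -164/7 ≈ -23.429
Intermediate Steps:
m = -531 (m = 9*(-59) = -531)
M(f) = 1
k(j) = -4*j (k(j) = 4*(-j) = -4*j)
V(u) = -12
G = 1
n(t) = 2/(-21 + t + t²) (n(t) = 2/(-9 + ((t² + 1*t) - 12)) = 2/(-9 + ((t² + t) - 12)) = 2/(-9 + ((t + t²) - 12)) = 2/(-9 + (-12 + t + t²)) = 2/(-21 + t + t²))
-74 + n(-1)*m = -74 + (2/(-21 - 1 + (-1)²))*(-531) = -74 + (2/(-21 - 1 + 1))*(-531) = -74 + (2/(-21))*(-531) = -74 + (2*(-1/21))*(-531) = -74 - 2/21*(-531) = -74 + 354/7 = -164/7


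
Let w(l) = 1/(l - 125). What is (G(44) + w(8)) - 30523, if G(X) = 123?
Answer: -3556801/117 ≈ -30400.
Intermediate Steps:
w(l) = 1/(-125 + l)
(G(44) + w(8)) - 30523 = (123 + 1/(-125 + 8)) - 30523 = (123 + 1/(-117)) - 30523 = (123 - 1/117) - 30523 = 14390/117 - 30523 = -3556801/117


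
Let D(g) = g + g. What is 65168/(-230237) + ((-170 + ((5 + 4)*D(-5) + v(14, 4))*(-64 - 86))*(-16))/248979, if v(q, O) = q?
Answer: -57594447632/57324178023 ≈ -1.0047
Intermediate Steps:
D(g) = 2*g
65168/(-230237) + ((-170 + ((5 + 4)*D(-5) + v(14, 4))*(-64 - 86))*(-16))/248979 = 65168/(-230237) + ((-170 + ((5 + 4)*(2*(-5)) + 14)*(-64 - 86))*(-16))/248979 = 65168*(-1/230237) + ((-170 + (9*(-10) + 14)*(-150))*(-16))*(1/248979) = -65168/230237 + ((-170 + (-90 + 14)*(-150))*(-16))*(1/248979) = -65168/230237 + ((-170 - 76*(-150))*(-16))*(1/248979) = -65168/230237 + ((-170 + 11400)*(-16))*(1/248979) = -65168/230237 + (11230*(-16))*(1/248979) = -65168/230237 - 179680*1/248979 = -65168/230237 - 179680/248979 = -57594447632/57324178023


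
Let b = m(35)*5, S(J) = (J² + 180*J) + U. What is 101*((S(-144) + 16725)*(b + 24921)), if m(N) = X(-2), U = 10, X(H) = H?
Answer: 29062443061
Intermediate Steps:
m(N) = -2
S(J) = 10 + J² + 180*J (S(J) = (J² + 180*J) + 10 = 10 + J² + 180*J)
b = -10 (b = -2*5 = -10)
101*((S(-144) + 16725)*(b + 24921)) = 101*(((10 + (-144)² + 180*(-144)) + 16725)*(-10 + 24921)) = 101*(((10 + 20736 - 25920) + 16725)*24911) = 101*((-5174 + 16725)*24911) = 101*(11551*24911) = 101*287746961 = 29062443061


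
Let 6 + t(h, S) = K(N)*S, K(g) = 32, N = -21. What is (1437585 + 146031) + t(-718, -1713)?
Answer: 1528794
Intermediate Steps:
t(h, S) = -6 + 32*S
(1437585 + 146031) + t(-718, -1713) = (1437585 + 146031) + (-6 + 32*(-1713)) = 1583616 + (-6 - 54816) = 1583616 - 54822 = 1528794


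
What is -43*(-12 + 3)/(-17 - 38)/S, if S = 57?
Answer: -129/1045 ≈ -0.12345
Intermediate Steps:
-43*(-12 + 3)/(-17 - 38)/S = -43*(-12 + 3)/(-17 - 38)/57 = -43*(-9/(-55))/57 = -43*(-9*(-1/55))/57 = -387/(55*57) = -43*3/1045 = -129/1045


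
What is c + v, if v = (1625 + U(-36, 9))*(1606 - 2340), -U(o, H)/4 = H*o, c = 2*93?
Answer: -2143828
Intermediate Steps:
c = 186
U(o, H) = -4*H*o
v = -2144014 (v = (1625 - 4*9*(-36))*(1606 - 2340) = (1625 + 1296)*(-734) = 2921*(-734) = -2144014)
c + v = 186 - 2144014 = -2143828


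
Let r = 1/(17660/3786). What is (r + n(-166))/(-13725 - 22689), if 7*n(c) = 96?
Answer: -331/865340 ≈ -0.00038251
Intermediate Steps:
n(c) = 96/7 (n(c) = (1/7)*96 = 96/7)
r = 1893/8830 (r = 1/(17660*(1/3786)) = 1/(8830/1893) = 1893/8830 ≈ 0.21438)
(r + n(-166))/(-13725 - 22689) = (1893/8830 + 96/7)/(-13725 - 22689) = (860931/61810)/(-36414) = (860931/61810)*(-1/36414) = -331/865340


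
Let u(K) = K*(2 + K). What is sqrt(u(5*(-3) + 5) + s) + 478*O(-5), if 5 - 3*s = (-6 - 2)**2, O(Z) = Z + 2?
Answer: -1434 + sqrt(543)/3 ≈ -1426.2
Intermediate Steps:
O(Z) = 2 + Z
s = -59/3 (s = 5/3 - (-6 - 2)**2/3 = 5/3 - 1/3*(-8)**2 = 5/3 - 1/3*64 = 5/3 - 64/3 = -59/3 ≈ -19.667)
sqrt(u(5*(-3) + 5) + s) + 478*O(-5) = sqrt((5*(-3) + 5)*(2 + (5*(-3) + 5)) - 59/3) + 478*(2 - 5) = sqrt((-15 + 5)*(2 + (-15 + 5)) - 59/3) + 478*(-3) = sqrt(-10*(2 - 10) - 59/3) - 1434 = sqrt(-10*(-8) - 59/3) - 1434 = sqrt(80 - 59/3) - 1434 = sqrt(181/3) - 1434 = sqrt(543)/3 - 1434 = -1434 + sqrt(543)/3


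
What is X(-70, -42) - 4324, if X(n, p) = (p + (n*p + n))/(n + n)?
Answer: -21721/5 ≈ -4344.2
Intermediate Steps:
X(n, p) = (n + p + n*p)/(2*n) (X(n, p) = (p + (n + n*p))/((2*n)) = (n + p + n*p)*(1/(2*n)) = (n + p + n*p)/(2*n))
X(-70, -42) - 4324 = (1/2)*(-42 - 70*(1 - 42))/(-70) - 4324 = (1/2)*(-1/70)*(-42 - 70*(-41)) - 4324 = (1/2)*(-1/70)*(-42 + 2870) - 4324 = (1/2)*(-1/70)*2828 - 4324 = -101/5 - 4324 = -21721/5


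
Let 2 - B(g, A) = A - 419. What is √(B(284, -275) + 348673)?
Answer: √349369 ≈ 591.07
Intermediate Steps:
B(g, A) = 421 - A (B(g, A) = 2 - (A - 419) = 2 - (-419 + A) = 2 + (419 - A) = 421 - A)
√(B(284, -275) + 348673) = √((421 - 1*(-275)) + 348673) = √((421 + 275) + 348673) = √(696 + 348673) = √349369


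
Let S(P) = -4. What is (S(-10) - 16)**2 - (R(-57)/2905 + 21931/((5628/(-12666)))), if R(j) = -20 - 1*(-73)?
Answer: 19368682413/389270 ≈ 49756.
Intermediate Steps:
R(j) = 53 (R(j) = -20 + 73 = 53)
(S(-10) - 16)**2 - (R(-57)/2905 + 21931/((5628/(-12666)))) = (-4 - 16)**2 - (53/2905 + 21931/((5628/(-12666)))) = (-20)**2 - (53*(1/2905) + 21931/((5628*(-1/12666)))) = 400 - (53/2905 + 21931/(-938/2111)) = 400 - (53/2905 + 21931*(-2111/938)) = 400 - (53/2905 - 6613763/134) = 400 - 1*(-19212974413/389270) = 400 + 19212974413/389270 = 19368682413/389270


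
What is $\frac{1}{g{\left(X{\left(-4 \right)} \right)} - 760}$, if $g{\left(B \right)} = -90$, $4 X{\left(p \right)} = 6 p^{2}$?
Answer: $- \frac{1}{850} \approx -0.0011765$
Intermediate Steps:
$X{\left(p \right)} = \frac{3 p^{2}}{2}$ ($X{\left(p \right)} = \frac{6 p^{2}}{4} = \frac{3 p^{2}}{2}$)
$\frac{1}{g{\left(X{\left(-4 \right)} \right)} - 760} = \frac{1}{-90 - 760} = \frac{1}{-850} = - \frac{1}{850}$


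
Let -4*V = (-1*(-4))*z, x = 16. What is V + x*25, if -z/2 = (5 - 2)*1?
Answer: 406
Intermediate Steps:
z = -6 (z = -2*(5 - 2) = -6 ≈ -6.0000)
V = 6 (V = -(-1*(-4))*(-6)/4 = -(-6) = -¼*(-24) = 6)
V + x*25 = 6 + 16*25 = 6 + 400 = 406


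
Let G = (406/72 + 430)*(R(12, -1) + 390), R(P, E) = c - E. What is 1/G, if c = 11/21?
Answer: 378/64472813 ≈ 5.8629e-6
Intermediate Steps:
c = 11/21 (c = 11*(1/21) = 11/21 ≈ 0.52381)
R(P, E) = 11/21 - E
G = 64472813/378 (G = (406/72 + 430)*((11/21 - 1*(-1)) + 390) = (406*(1/72) + 430)*((11/21 + 1) + 390) = (203/36 + 430)*(32/21 + 390) = (15683/36)*(8222/21) = 64472813/378 ≈ 1.7056e+5)
1/G = 1/(64472813/378) = 378/64472813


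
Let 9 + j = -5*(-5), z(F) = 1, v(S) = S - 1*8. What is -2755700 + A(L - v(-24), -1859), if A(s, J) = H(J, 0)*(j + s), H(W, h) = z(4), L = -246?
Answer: -2755898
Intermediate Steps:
v(S) = -8 + S (v(S) = S - 8 = -8 + S)
H(W, h) = 1
j = 16 (j = -9 - 5*(-5) = -9 + 25 = 16)
A(s, J) = 16 + s (A(s, J) = 1*(16 + s) = 16 + s)
-2755700 + A(L - v(-24), -1859) = -2755700 + (16 + (-246 - (-8 - 24))) = -2755700 + (16 + (-246 - 1*(-32))) = -2755700 + (16 + (-246 + 32)) = -2755700 + (16 - 214) = -2755700 - 198 = -2755898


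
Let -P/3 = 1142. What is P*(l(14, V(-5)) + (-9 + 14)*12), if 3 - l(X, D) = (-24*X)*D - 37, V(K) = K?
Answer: 5413080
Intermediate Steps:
P = -3426 (P = -3*1142 = -3426)
l(X, D) = 40 + 24*D*X (l(X, D) = 3 - ((-24*X)*D - 37) = 3 - (-24*D*X - 37) = 3 - (-37 - 24*D*X) = 3 + (37 + 24*D*X) = 40 + 24*D*X)
P*(l(14, V(-5)) + (-9 + 14)*12) = -3426*((40 + 24*(-5)*14) + (-9 + 14)*12) = -3426*((40 - 1680) + 5*12) = -3426*(-1640 + 60) = -3426*(-1580) = 5413080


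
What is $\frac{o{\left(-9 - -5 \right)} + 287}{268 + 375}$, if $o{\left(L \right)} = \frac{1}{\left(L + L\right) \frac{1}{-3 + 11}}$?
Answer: $\frac{286}{643} \approx 0.44479$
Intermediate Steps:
$o{\left(L \right)} = \frac{4}{L}$ ($o{\left(L \right)} = \frac{1}{2 L \frac{1}{8}} = \frac{1}{\frac{1}{4} L} = \frac{4}{L}$)
$\frac{o{\left(-9 - -5 \right)} + 287}{268 + 375} = \frac{\frac{4}{-9 - -5} + 287}{268 + 375} = \frac{\frac{4}{-9 + 5} + 287}{643} = \left(\frac{4}{-4} + 287\right) \frac{1}{643} = \left(4 \left(- \frac{1}{4}\right) + 287\right) \frac{1}{643} = \left(-1 + 287\right) \frac{1}{643} = 286 \cdot \frac{1}{643} = \frac{286}{643}$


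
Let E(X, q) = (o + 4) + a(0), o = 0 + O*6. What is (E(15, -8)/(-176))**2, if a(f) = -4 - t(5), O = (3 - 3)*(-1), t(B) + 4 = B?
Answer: 1/30976 ≈ 3.2283e-5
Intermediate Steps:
t(B) = -4 + B
O = 0 (O = 0*(-1) = 0)
a(f) = -5 (a(f) = -4 - (-4 + 5) = -4 - 1*1 = -4 - 1 = -5)
o = 0 (o = 0 + 0*6 = 0 + 0 = 0)
E(X, q) = -1 (E(X, q) = (0 + 4) - 5 = 4 - 5 = -1)
(E(15, -8)/(-176))**2 = (-1/(-176))**2 = (-1*(-1/176))**2 = (1/176)**2 = 1/30976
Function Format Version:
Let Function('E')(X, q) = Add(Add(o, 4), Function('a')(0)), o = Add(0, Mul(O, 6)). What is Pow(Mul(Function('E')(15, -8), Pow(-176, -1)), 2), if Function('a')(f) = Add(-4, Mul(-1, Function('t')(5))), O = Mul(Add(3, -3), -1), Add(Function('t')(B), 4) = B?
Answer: Rational(1, 30976) ≈ 3.2283e-5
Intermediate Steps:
Function('t')(B) = Add(-4, B)
O = 0 (O = Mul(0, -1) = 0)
Function('a')(f) = -5 (Function('a')(f) = Add(-4, Mul(-1, Add(-4, 5))) = Add(-4, Mul(-1, 1)) = Add(-4, -1) = -5)
o = 0 (o = Add(0, Mul(0, 6)) = Add(0, 0) = 0)
Function('E')(X, q) = -1 (Function('E')(X, q) = Add(Add(0, 4), -5) = Add(4, -5) = -1)
Pow(Mul(Function('E')(15, -8), Pow(-176, -1)), 2) = Pow(Mul(-1, Pow(-176, -1)), 2) = Pow(Mul(-1, Rational(-1, 176)), 2) = Pow(Rational(1, 176), 2) = Rational(1, 30976)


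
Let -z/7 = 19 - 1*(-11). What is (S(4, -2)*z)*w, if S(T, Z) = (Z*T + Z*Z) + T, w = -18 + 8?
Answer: 0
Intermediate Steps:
w = -10
S(T, Z) = T + Z² + T*Z (S(T, Z) = (T*Z + Z²) + T = (Z² + T*Z) + T = T + Z² + T*Z)
z = -210 (z = -7*(19 - 1*(-11)) = -7*(19 + 11) = -7*30 = -210)
(S(4, -2)*z)*w = ((4 + (-2)² + 4*(-2))*(-210))*(-10) = ((4 + 4 - 8)*(-210))*(-10) = (0*(-210))*(-10) = 0*(-10) = 0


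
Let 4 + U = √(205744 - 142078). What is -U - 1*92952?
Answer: -92948 - 9*√786 ≈ -93200.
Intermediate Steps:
U = -4 + 9*√786 (U = -4 + √(205744 - 142078) = -4 + √63666 = -4 + 9*√786 ≈ 248.32)
-U - 1*92952 = -(-4 + 9*√786) - 1*92952 = (4 - 9*√786) - 92952 = -92948 - 9*√786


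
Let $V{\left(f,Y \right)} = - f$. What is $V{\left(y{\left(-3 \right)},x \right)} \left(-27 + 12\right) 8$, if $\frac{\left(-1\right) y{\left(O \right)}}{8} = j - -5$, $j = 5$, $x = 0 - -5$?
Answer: $-9600$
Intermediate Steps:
$x = 5$ ($x = 0 + 5 = 5$)
$y{\left(O \right)} = -80$ ($y{\left(O \right)} = - 8 \left(5 - -5\right) = - 8 \left(5 + 5\right) = \left(-8\right) 10 = -80$)
$V{\left(y{\left(-3 \right)},x \right)} \left(-27 + 12\right) 8 = \left(-1\right) \left(-80\right) \left(-27 + 12\right) 8 = 80 \left(-15\right) 8 = \left(-1200\right) 8 = -9600$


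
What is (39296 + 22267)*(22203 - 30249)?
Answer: -495335898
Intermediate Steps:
(39296 + 22267)*(22203 - 30249) = 61563*(-8046) = -495335898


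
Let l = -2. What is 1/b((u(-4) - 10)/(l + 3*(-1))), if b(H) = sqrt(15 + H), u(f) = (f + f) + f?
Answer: sqrt(485)/97 ≈ 0.22704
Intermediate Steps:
u(f) = 3*f (u(f) = 2*f + f = 3*f)
1/b((u(-4) - 10)/(l + 3*(-1))) = 1/(sqrt(15 + (3*(-4) - 10)/(-2 + 3*(-1)))) = 1/(sqrt(15 + (-12 - 10)/(-2 - 3))) = 1/(sqrt(15 - 22/(-5))) = 1/(sqrt(15 - 22*(-1/5))) = 1/(sqrt(15 + 22/5)) = 1/(sqrt(97/5)) = 1/(sqrt(485)/5) = sqrt(485)/97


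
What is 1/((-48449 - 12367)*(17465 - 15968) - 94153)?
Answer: -1/91135705 ≈ -1.0973e-8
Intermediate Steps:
1/((-48449 - 12367)*(17465 - 15968) - 94153) = 1/(-60816*1497 - 94153) = 1/(-91041552 - 94153) = 1/(-91135705) = -1/91135705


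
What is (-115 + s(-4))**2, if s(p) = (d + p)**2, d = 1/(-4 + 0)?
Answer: 2405601/256 ≈ 9396.9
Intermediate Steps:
d = -1/4 (d = 1/(-4) = -1/4 ≈ -0.25000)
s(p) = (-1/4 + p)**2
(-115 + s(-4))**2 = (-115 + (-1 + 4*(-4))**2/16)**2 = (-115 + (-1 - 16)**2/16)**2 = (-115 + (1/16)*(-17)**2)**2 = (-115 + (1/16)*289)**2 = (-115 + 289/16)**2 = (-1551/16)**2 = 2405601/256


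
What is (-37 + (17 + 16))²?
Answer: 16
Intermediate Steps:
(-37 + (17 + 16))² = (-37 + 33)² = (-4)² = 16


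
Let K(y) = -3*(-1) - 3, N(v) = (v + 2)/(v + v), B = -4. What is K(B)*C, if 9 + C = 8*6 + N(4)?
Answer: 0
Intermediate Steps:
N(v) = (2 + v)/(2*v) (N(v) = (2 + v)/((2*v)) = (2 + v)*(1/(2*v)) = (2 + v)/(2*v))
C = 159/4 (C = -9 + (8*6 + (½)*(2 + 4)/4) = -9 + (48 + (½)*(¼)*6) = -9 + (48 + ¾) = -9 + 195/4 = 159/4 ≈ 39.750)
K(y) = 0 (K(y) = 3 - 3 = 0)
K(B)*C = 0*(159/4) = 0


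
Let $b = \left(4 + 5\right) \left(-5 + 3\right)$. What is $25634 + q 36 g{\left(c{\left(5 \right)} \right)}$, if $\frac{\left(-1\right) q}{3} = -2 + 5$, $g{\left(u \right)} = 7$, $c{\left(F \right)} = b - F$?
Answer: $23366$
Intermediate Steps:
$b = -18$ ($b = 9 \left(-2\right) = -18$)
$c{\left(F \right)} = -18 - F$
$q = -9$ ($q = - 3 \left(-2 + 5\right) = \left(-3\right) 3 = -9$)
$25634 + q 36 g{\left(c{\left(5 \right)} \right)} = 25634 + \left(-9\right) 36 \cdot 7 = 25634 - 2268 = 23366$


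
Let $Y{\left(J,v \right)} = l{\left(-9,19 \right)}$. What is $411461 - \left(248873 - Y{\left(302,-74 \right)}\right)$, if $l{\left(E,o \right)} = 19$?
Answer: $162607$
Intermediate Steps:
$Y{\left(J,v \right)} = 19$
$411461 - \left(248873 - Y{\left(302,-74 \right)}\right) = 411461 - \left(248873 - 19\right) = 411461 - 248854 = 162607$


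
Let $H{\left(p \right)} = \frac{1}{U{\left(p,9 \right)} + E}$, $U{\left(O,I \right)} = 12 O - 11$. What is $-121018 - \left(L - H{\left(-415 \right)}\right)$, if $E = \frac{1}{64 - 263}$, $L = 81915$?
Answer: $- \frac{201555085129}{993210} \approx -2.0293 \cdot 10^{5}$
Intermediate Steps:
$U{\left(O,I \right)} = -11 + 12 O$
$E = - \frac{1}{199}$ ($E = \frac{1}{-199} = - \frac{1}{199} \approx -0.0050251$)
$H{\left(p \right)} = \frac{1}{- \frac{2190}{199} + 12 p}$ ($H{\left(p \right)} = \frac{1}{\left(-11 + 12 p\right) - \frac{1}{199}} = \frac{1}{- \frac{2190}{199} + 12 p}$)
$-121018 - \left(L - H{\left(-415 \right)}\right) = -121018 - \left(81915 - \frac{199}{6 \left(-365 + 398 \left(-415\right)\right)}\right) = -121018 - \left(81915 - \frac{199}{6 \left(-365 - 165170\right)}\right) = -121018 - \left(81915 - \frac{199}{6 \left(-165535\right)}\right) = -121018 - \left(81915 - \frac{199}{6} \left(- \frac{1}{165535}\right)\right) = -121018 - \left(81915 - - \frac{199}{993210}\right) = -121018 - \left(81915 + \frac{199}{993210}\right) = -121018 - \frac{81358797349}{993210} = - \frac{201555085129}{993210}$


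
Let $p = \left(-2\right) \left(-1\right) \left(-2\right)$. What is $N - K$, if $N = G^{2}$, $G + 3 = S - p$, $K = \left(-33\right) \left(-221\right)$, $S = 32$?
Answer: $-6204$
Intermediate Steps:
$p = -4$ ($p = 2 \left(-2\right) = -4$)
$K = 7293$
$G = 33$ ($G = -3 + \left(32 - -4\right) = -3 + \left(32 + 4\right) = -3 + 36 = 33$)
$N = 1089$ ($N = 33^{2} = 1089$)
$N - K = 1089 - 7293 = -6204$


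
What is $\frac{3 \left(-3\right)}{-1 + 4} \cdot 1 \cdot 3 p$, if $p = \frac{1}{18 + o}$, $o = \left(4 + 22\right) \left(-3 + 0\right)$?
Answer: $\frac{3}{20} \approx 0.15$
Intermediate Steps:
$o = -78$ ($o = 26 \left(-3\right) = -78$)
$p = - \frac{1}{60}$ ($p = \frac{1}{18 - 78} = \frac{1}{-60} = - \frac{1}{60} \approx -0.016667$)
$\frac{3 \left(-3\right)}{-1 + 4} \cdot 1 \cdot 3 p = \frac{3 \left(-3\right)}{-1 + 4} \cdot 1 \cdot 3 \left(- \frac{1}{60}\right) = - \frac{9}{3} \cdot 3 \left(- \frac{1}{60}\right) = \left(-9\right) \frac{1}{3} \cdot 3 \left(- \frac{1}{60}\right) = \left(-3\right) 3 \left(- \frac{1}{60}\right) = \left(-9\right) \left(- \frac{1}{60}\right) = \frac{3}{20}$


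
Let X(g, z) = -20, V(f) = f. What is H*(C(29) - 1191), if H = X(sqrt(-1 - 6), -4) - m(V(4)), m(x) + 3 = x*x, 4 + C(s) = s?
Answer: 38478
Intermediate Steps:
C(s) = -4 + s
m(x) = -3 + x**2 (m(x) = -3 + x*x = -3 + x**2)
H = -33 (H = -20 - (-3 + 4**2) = -20 - (-3 + 16) = -20 - 1*13 = -20 - 13 = -33)
H*(C(29) - 1191) = -33*((-4 + 29) - 1191) = -33*(25 - 1191) = -33*(-1166) = 38478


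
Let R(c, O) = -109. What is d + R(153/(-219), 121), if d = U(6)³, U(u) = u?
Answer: 107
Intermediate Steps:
d = 216 (d = 6³ = 216)
d + R(153/(-219), 121) = 216 - 109 = 107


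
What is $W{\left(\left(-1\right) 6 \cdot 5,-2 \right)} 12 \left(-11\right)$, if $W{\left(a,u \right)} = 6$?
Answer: $-792$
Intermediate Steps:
$W{\left(\left(-1\right) 6 \cdot 5,-2 \right)} 12 \left(-11\right) = 6 \cdot 12 \left(-11\right) = 72 \left(-11\right) = -792$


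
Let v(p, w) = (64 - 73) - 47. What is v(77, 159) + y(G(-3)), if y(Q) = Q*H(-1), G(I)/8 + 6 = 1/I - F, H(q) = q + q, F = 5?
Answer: 376/3 ≈ 125.33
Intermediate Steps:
H(q) = 2*q
G(I) = -88 + 8/I (G(I) = -48 + 8*(1/I - 1*5) = -48 + 8*(1/I - 5) = -48 + 8*(-5 + 1/I) = -48 + (-40 + 8/I) = -88 + 8/I)
v(p, w) = -56 (v(p, w) = -9 - 47 = -56)
y(Q) = -2*Q (y(Q) = Q*(2*(-1)) = Q*(-2) = -2*Q)
v(77, 159) + y(G(-3)) = -56 - 2*(-88 + 8/(-3)) = -56 - 2*(-88 + 8*(-⅓)) = -56 - 2*(-88 - 8/3) = -56 - 2*(-272/3) = -56 + 544/3 = 376/3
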